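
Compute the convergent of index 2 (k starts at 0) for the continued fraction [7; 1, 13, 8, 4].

111/14

Using pₖ = aₖpₖ₋₁ + pₖ₋₂, qₖ = aₖqₖ₋₁ + qₖ₋₂ (with p₋₁=1, p₋₂=0, q₋₁=0, q₋₂=1):
  k=0: a=7, p=7, q=1
  k=1: a=1, p=8, q=1
  k=2: a=13, p=111, q=14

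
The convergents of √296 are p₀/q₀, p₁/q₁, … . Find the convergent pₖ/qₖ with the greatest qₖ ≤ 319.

3699/215

√296 = [17; 4, 1, 7, 1, 4, 34, …] (period length 6).
Convergents:
  p_0/q_0 = 17/1
  p_1/q_1 = 69/4
  p_2/q_2 = 86/5
  p_3/q_3 = 671/39
  p_4/q_4 = 757/44
  p_5/q_5 = 3699/215
  p_6/q_6 = 126523/7354
q_5 = 215 ≤ 319 < 7354 = q_6, so the answer is 3699/215.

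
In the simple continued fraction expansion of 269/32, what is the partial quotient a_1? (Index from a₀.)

269 = 8·32 + 13   →  a_0 = 8
32 = 2·13 + 6   →  a_1 = 2

2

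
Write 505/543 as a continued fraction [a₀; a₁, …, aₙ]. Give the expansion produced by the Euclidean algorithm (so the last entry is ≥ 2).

[0; 1, 13, 3, 2, 5]

505 = 0·543 + 505
543 = 1·505 + 38
505 = 13·38 + 11
38 = 3·11 + 5
11 = 2·5 + 1
5 = 5·1 + 0  (stop)
So 505/543 = [0; 1, 13, 3, 2, 5].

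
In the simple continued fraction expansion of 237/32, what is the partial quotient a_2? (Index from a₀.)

237 = 7·32 + 13   →  a_0 = 7
32 = 2·13 + 6   →  a_1 = 2
13 = 2·6 + 1   →  a_2 = 2

2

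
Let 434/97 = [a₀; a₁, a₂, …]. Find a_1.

434 = 4·97 + 46   →  a_0 = 4
97 = 2·46 + 5   →  a_1 = 2

2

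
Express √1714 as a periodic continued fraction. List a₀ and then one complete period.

a₀ = ⌊√1714⌋ = 41.
With m₀=0, d₀=1 and mₖ₊₁ = dₖaₖ − mₖ, dₖ₊₁ = (n − mₖ₊₁²)/dₖ, aₖ₊₁ = ⌊(a₀+mₖ₊₁)/dₖ₊₁⌋:
  k=1: m=41, d=33, a=2
  k=2: m=25, d=33, a=2
  k=3: m=41, d=1, a=82
d=1 and a=2a₀=82 at k=3, so the next step gives (m, d) = (41, 33) again — its k=1 value — and the period has length 3.

[41; 2, 2, 82]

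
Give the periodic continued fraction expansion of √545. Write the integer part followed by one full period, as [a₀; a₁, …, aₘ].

[23; 2, 1, 8, 1, 2, 46]

a₀ = ⌊√545⌋ = 23.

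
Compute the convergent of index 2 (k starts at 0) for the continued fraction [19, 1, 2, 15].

Using pₖ = aₖpₖ₋₁ + pₖ₋₂, qₖ = aₖqₖ₋₁ + qₖ₋₂ (with p₋₁=1, p₋₂=0, q₋₁=0, q₋₂=1):
  k=0: a=19, p=19, q=1
  k=1: a=1, p=20, q=1
  k=2: a=2, p=59, q=3

59/3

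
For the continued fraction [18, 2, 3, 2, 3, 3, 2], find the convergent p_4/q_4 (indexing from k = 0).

Using pₖ = aₖpₖ₋₁ + pₖ₋₂, qₖ = aₖqₖ₋₁ + qₖ₋₂ (with p₋₁=1, p₋₂=0, q₋₁=0, q₋₂=1):
  k=0: a=18, p=18, q=1
  k=1: a=2, p=37, q=2
  k=2: a=3, p=129, q=7
  k=3: a=2, p=295, q=16
  k=4: a=3, p=1014, q=55

1014/55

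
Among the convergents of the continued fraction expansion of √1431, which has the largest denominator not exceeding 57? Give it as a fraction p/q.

√1431 = [37; 1, 4, 1, 4, 1, 74, …] (period length 6).
Convergents:
  p_0/q_0 = 37/1
  p_1/q_1 = 38/1
  p_2/q_2 = 189/5
  p_3/q_3 = 227/6
  p_4/q_4 = 1097/29
  p_5/q_5 = 1324/35
  p_6/q_6 = 99073/2619
q_5 = 35 ≤ 57 < 2619 = q_6, so the answer is 1324/35.

1324/35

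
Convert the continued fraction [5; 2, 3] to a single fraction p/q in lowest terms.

38/7

Fold from the inside: start with 3/1.
  2 + 1/3 = 7/3
  5 + 3/7 = 38/7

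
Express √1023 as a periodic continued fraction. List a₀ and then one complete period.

[31; 1, 62]

a₀ = ⌊√1023⌋ = 31.
With m₀=0, d₀=1 and mₖ₊₁ = dₖaₖ − mₖ, dₖ₊₁ = (n − mₖ₊₁²)/dₖ, aₖ₊₁ = ⌊(a₀+mₖ₊₁)/dₖ₊₁⌋:
  k=1: m=31, d=62, a=1
  k=2: m=31, d=1, a=62
d=1 and a=2a₀=62 at k=2, so the next step gives (m, d) = (31, 62) again — its k=1 value — and the period has length 2.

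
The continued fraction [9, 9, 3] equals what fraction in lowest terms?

255/28

Using pₖ = aₖpₖ₋₁ + pₖ₋₂ and qₖ = aₖqₖ₋₁ + qₖ₋₂:
  k=0: a=9, p=9, q=1
  k=1: a=9, p=82, q=9
  k=2: a=3, p=255, q=28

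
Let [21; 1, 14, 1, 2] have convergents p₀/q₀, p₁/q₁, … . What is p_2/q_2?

329/15

Using pₖ = aₖpₖ₋₁ + pₖ₋₂, qₖ = aₖqₖ₋₁ + qₖ₋₂ (with p₋₁=1, p₋₂=0, q₋₁=0, q₋₂=1):
  k=0: a=21, p=21, q=1
  k=1: a=1, p=22, q=1
  k=2: a=14, p=329, q=15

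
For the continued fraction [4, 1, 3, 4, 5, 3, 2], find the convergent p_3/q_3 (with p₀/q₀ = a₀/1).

81/17

Using pₖ = aₖpₖ₋₁ + pₖ₋₂, qₖ = aₖqₖ₋₁ + qₖ₋₂ (with p₋₁=1, p₋₂=0, q₋₁=0, q₋₂=1):
  k=0: a=4, p=4, q=1
  k=1: a=1, p=5, q=1
  k=2: a=3, p=19, q=4
  k=3: a=4, p=81, q=17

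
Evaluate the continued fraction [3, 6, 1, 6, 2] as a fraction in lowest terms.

324/103

Using pₖ = aₖpₖ₋₁ + pₖ₋₂ and qₖ = aₖqₖ₋₁ + qₖ₋₂:
  k=0: a=3, p=3, q=1
  k=1: a=6, p=19, q=6
  k=2: a=1, p=22, q=7
  k=3: a=6, p=151, q=48
  k=4: a=2, p=324, q=103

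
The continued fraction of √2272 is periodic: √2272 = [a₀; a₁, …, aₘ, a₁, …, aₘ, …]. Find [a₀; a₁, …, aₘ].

[47; 1, 1, 1, 94]

a₀ = ⌊√2272⌋ = 47.
With m₀=0, d₀=1 and mₖ₊₁ = dₖaₖ − mₖ, dₖ₊₁ = (n − mₖ₊₁²)/dₖ, aₖ₊₁ = ⌊(a₀+mₖ₊₁)/dₖ₊₁⌋:
  k=1: m=47, d=63, a=1
  k=2: m=16, d=32, a=1
  k=3: m=16, d=63, a=1
  k=4: m=47, d=1, a=94
d=1 and a=2a₀=94 at k=4, so the next step gives (m, d) = (47, 63) again — its k=1 value — and the period has length 4.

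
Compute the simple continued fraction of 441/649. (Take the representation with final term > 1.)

[0; 1, 2, 8, 3, 8]

441 = 0×649 + 441
649 = 1×441 + 208
441 = 2×208 + 25
208 = 8×25 + 8
25 = 3×8 + 1
8 = 8×1 + 0  (stop)
So 441/649 = [0; 1, 2, 8, 3, 8].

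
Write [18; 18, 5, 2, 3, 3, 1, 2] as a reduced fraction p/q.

Fold from the inside: start with 2/1.
  1 + 1/2 = 3/2
  3 + 2/3 = 11/3
  3 + 3/11 = 36/11
  2 + 11/36 = 83/36
  5 + 36/83 = 451/83
  18 + 83/451 = 8201/451
  18 + 451/8201 = 148069/8201

148069/8201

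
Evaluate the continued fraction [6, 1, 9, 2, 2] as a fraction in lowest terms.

359/52

Fold from the inside: start with 2/1.
  2 + 1/2 = 5/2
  9 + 2/5 = 47/5
  1 + 5/47 = 52/47
  6 + 47/52 = 359/52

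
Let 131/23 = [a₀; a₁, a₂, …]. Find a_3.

3

131 = 5·23 + 16   →  a_0 = 5
23 = 1·16 + 7   →  a_1 = 1
16 = 2·7 + 2   →  a_2 = 2
7 = 3·2 + 1   →  a_3 = 3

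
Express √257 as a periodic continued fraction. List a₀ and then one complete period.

a₀ = ⌊√257⌋ = 16.
With m₀=0, d₀=1 and mₖ₊₁ = dₖaₖ − mₖ, dₖ₊₁ = (n − mₖ₊₁²)/dₖ, aₖ₊₁ = ⌊(a₀+mₖ₊₁)/dₖ₊₁⌋:
  k=1: m=16, d=1, a=32
d=1 and a=2a₀=32 at k=1, so the next step gives (m, d) = (16, 1) again — its k=1 value — and the period has length 1.

[16; 32]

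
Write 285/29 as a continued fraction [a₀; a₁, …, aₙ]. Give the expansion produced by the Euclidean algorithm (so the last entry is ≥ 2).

[9; 1, 4, 1, 4]

285 = 9*29 + 24
29 = 1*24 + 5
24 = 4*5 + 4
5 = 1*4 + 1
4 = 4*1 + 0  (stop)
So 285/29 = [9; 1, 4, 1, 4].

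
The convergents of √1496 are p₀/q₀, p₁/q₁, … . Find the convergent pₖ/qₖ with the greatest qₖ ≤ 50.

√1496 = [38; 1, 2, 9, 2, 1, 76, …] (period length 6).
Convergents:
  p_0/q_0 = 38/1
  p_1/q_1 = 39/1
  p_2/q_2 = 116/3
  p_3/q_3 = 1083/28
  p_4/q_4 = 2282/59
q_3 = 28 ≤ 50 < 59 = q_4, so the answer is 1083/28.

1083/28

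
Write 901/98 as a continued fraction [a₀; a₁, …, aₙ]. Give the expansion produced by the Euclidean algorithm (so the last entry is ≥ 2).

[9; 5, 6, 3]

901 = 9×98 + 19
98 = 5×19 + 3
19 = 6×3 + 1
3 = 3×1 + 0  (stop)
So 901/98 = [9; 5, 6, 3].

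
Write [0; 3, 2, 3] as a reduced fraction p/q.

7/24

Using pₖ = aₖpₖ₋₁ + pₖ₋₂ and qₖ = aₖqₖ₋₁ + qₖ₋₂:
  k=0: a=0, p=0, q=1
  k=1: a=3, p=1, q=3
  k=2: a=2, p=2, q=7
  k=3: a=3, p=7, q=24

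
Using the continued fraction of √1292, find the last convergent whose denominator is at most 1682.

√1292 = [35; 1, 16, 1, 70, …] (period length 4).
Convergents:
  p_0/q_0 = 35/1
  p_1/q_1 = 36/1
  p_2/q_2 = 611/17
  p_3/q_3 = 647/18
  p_4/q_4 = 45901/1277
  p_5/q_5 = 46548/1295
  p_6/q_6 = 790669/21997
q_5 = 1295 ≤ 1682 < 21997 = q_6, so the answer is 46548/1295.

46548/1295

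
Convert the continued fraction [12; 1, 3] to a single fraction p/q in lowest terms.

51/4

Fold from the inside: start with 3/1.
  1 + 1/3 = 4/3
  12 + 3/4 = 51/4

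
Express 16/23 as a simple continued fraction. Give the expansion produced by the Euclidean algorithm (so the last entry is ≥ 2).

[0; 1, 2, 3, 2]

16 = 0·23 + 16
23 = 1·16 + 7
16 = 2·7 + 2
7 = 3·2 + 1
2 = 2·1 + 0  (stop)
So 16/23 = [0; 1, 2, 3, 2].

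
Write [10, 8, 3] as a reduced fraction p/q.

253/25

Using pₖ = aₖpₖ₋₁ + pₖ₋₂ and qₖ = aₖqₖ₋₁ + qₖ₋₂:
  k=0: a=10, p=10, q=1
  k=1: a=8, p=81, q=8
  k=2: a=3, p=253, q=25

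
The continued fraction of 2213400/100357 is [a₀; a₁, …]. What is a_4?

15

2213400 = 22·100357 + 5546   →  a_0 = 22
100357 = 18·5546 + 529   →  a_1 = 18
5546 = 10·529 + 256   →  a_2 = 10
529 = 2·256 + 17   →  a_3 = 2
256 = 15·17 + 1   →  a_4 = 15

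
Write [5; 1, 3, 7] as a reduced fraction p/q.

167/29

Using pₖ = aₖpₖ₋₁ + pₖ₋₂ and qₖ = aₖqₖ₋₁ + qₖ₋₂:
  k=0: a=5, p=5, q=1
  k=1: a=1, p=6, q=1
  k=2: a=3, p=23, q=4
  k=3: a=7, p=167, q=29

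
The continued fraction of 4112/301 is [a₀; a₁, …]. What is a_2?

4112 = 13·301 + 199   →  a_0 = 13
301 = 1·199 + 102   →  a_1 = 1
199 = 1·102 + 97   →  a_2 = 1

1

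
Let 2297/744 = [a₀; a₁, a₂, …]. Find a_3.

2297 = 3·744 + 65   →  a_0 = 3
744 = 11·65 + 29   →  a_1 = 11
65 = 2·29 + 7   →  a_2 = 2
29 = 4·7 + 1   →  a_3 = 4

4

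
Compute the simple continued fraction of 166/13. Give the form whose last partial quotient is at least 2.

166 = 12·13 + 10
13 = 1·10 + 3
10 = 3·3 + 1
3 = 3·1 + 0  (stop)
So 166/13 = [12; 1, 3, 3].

[12; 1, 3, 3]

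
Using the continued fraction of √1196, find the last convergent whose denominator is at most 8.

√1196 = [34; 1, 1, 2, 1, 1, 68, …] (period length 6).
Convergents:
  p_0/q_0 = 34/1
  p_1/q_1 = 35/1
  p_2/q_2 = 69/2
  p_3/q_3 = 173/5
  p_4/q_4 = 242/7
  p_5/q_5 = 415/12
q_4 = 7 ≤ 8 < 12 = q_5, so the answer is 242/7.

242/7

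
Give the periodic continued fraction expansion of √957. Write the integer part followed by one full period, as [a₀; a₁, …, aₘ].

[30; 1, 14, 2, 14, 1, 60]

a₀ = ⌊√957⌋ = 30.
With m₀=0, d₀=1 and mₖ₊₁ = dₖaₖ − mₖ, dₖ₊₁ = (n − mₖ₊₁²)/dₖ, aₖ₊₁ = ⌊(a₀+mₖ₊₁)/dₖ₊₁⌋:
  k=1: m=30, d=57, a=1
  k=2: m=27, d=4, a=14
  k=3: m=29, d=29, a=2
  k=4: m=29, d=4, a=14
  k=5: m=27, d=57, a=1
  k=6: m=30, d=1, a=60
d=1 and a=2a₀=60 at k=6, so the next step gives (m, d) = (30, 57) again — its k=1 value — and the period has length 6.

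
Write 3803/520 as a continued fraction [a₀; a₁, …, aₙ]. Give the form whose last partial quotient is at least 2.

[7; 3, 5, 3, 1, 7]

3803 = 7×520 + 163
520 = 3×163 + 31
163 = 5×31 + 8
31 = 3×8 + 7
8 = 1×7 + 1
7 = 7×1 + 0  (stop)
So 3803/520 = [7; 3, 5, 3, 1, 7].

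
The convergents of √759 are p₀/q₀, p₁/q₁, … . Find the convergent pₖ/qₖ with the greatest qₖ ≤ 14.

303/11

√759 = [27; 1, 1, 4, 1, 1, 54, …] (period length 6).
Convergents:
  p_0/q_0 = 27/1
  p_1/q_1 = 28/1
  p_2/q_2 = 55/2
  p_3/q_3 = 248/9
  p_4/q_4 = 303/11
  p_5/q_5 = 551/20
q_4 = 11 ≤ 14 < 20 = q_5, so the answer is 303/11.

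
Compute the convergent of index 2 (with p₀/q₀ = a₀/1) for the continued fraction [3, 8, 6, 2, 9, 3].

Using pₖ = aₖpₖ₋₁ + pₖ₋₂, qₖ = aₖqₖ₋₁ + qₖ₋₂ (with p₋₁=1, p₋₂=0, q₋₁=0, q₋₂=1):
  k=0: a=3, p=3, q=1
  k=1: a=8, p=25, q=8
  k=2: a=6, p=153, q=49

153/49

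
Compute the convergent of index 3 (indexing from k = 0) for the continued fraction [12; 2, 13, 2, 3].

Using pₖ = aₖpₖ₋₁ + pₖ₋₂, qₖ = aₖqₖ₋₁ + qₖ₋₂ (with p₋₁=1, p₋₂=0, q₋₁=0, q₋₂=1):
  k=0: a=12, p=12, q=1
  k=1: a=2, p=25, q=2
  k=2: a=13, p=337, q=27
  k=3: a=2, p=699, q=56

699/56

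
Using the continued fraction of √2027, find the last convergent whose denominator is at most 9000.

√2027 = [45; 45, 90, …] (period length 2).
Convergents:
  p_0/q_0 = 45/1
  p_1/q_1 = 2026/45
  p_2/q_2 = 182385/4051
  p_3/q_3 = 8209351/182340
q_2 = 4051 ≤ 9000 < 182340 = q_3, so the answer is 182385/4051.

182385/4051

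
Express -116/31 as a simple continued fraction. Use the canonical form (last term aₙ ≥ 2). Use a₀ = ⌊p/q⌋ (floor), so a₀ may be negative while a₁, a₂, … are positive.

[-4; 3, 1, 7]

-116 = -4×31 + 8
31 = 3×8 + 7
8 = 1×7 + 1
7 = 7×1 + 0  (stop)
So -116/31 = [-4; 3, 1, 7].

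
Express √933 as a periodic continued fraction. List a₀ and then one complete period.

a₀ = ⌊√933⌋ = 30.
With m₀=0, d₀=1 and mₖ₊₁ = dₖaₖ − mₖ, dₖ₊₁ = (n − mₖ₊₁²)/dₖ, aₖ₊₁ = ⌊(a₀+mₖ₊₁)/dₖ₊₁⌋:
  k=1: m=30, d=33, a=1
  k=2: m=3, d=28, a=1
  k=3: m=25, d=11, a=5
  k=4: m=30, d=3, a=20
  k=5: m=30, d=11, a=5
  k=6: m=25, d=28, a=1
  k=7: m=3, d=33, a=1
  k=8: m=30, d=1, a=60
d=1 and a=2a₀=60 at k=8, so the next step gives (m, d) = (30, 33) again — its k=1 value — and the period has length 8.

[30; 1, 1, 5, 20, 5, 1, 1, 60]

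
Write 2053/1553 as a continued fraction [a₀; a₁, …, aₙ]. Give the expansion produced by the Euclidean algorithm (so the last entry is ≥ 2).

[1; 3, 9, 2, 3, 3, 2]

2053 = 1×1553 + 500
1553 = 3×500 + 53
500 = 9×53 + 23
53 = 2×23 + 7
23 = 3×7 + 2
7 = 3×2 + 1
2 = 2×1 + 0  (stop)
So 2053/1553 = [1; 3, 9, 2, 3, 3, 2].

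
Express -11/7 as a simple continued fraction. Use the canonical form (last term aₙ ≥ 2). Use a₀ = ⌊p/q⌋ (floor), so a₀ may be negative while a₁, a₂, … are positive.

[-2; 2, 3]

-11 = -2*7 + 3
7 = 2*3 + 1
3 = 3*1 + 0  (stop)
So -11/7 = [-2; 2, 3].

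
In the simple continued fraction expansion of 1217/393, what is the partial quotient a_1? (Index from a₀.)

1217 = 3·393 + 38   →  a_0 = 3
393 = 10·38 + 13   →  a_1 = 10

10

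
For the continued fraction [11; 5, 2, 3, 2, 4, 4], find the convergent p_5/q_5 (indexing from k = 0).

Using pₖ = aₖpₖ₋₁ + pₖ₋₂, qₖ = aₖqₖ₋₁ + qₖ₋₂ (with p₋₁=1, p₋₂=0, q₋₁=0, q₋₂=1):
  k=0: a=11, p=11, q=1
  k=1: a=5, p=56, q=5
  k=2: a=2, p=123, q=11
  k=3: a=3, p=425, q=38
  k=4: a=2, p=973, q=87
  k=5: a=4, p=4317, q=386

4317/386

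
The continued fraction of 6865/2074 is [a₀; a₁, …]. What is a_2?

4

6865 = 3·2074 + 643   →  a_0 = 3
2074 = 3·643 + 145   →  a_1 = 3
643 = 4·145 + 63   →  a_2 = 4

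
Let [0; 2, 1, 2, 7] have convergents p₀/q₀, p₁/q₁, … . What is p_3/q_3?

3/8

Using pₖ = aₖpₖ₋₁ + pₖ₋₂, qₖ = aₖqₖ₋₁ + qₖ₋₂ (with p₋₁=1, p₋₂=0, q₋₁=0, q₋₂=1):
  k=0: a=0, p=0, q=1
  k=1: a=2, p=1, q=2
  k=2: a=1, p=1, q=3
  k=3: a=2, p=3, q=8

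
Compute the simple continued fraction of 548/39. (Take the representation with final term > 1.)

[14; 19, 2]

548 = 14·39 + 2
39 = 19·2 + 1
2 = 2·1 + 0  (stop)
So 548/39 = [14; 19, 2].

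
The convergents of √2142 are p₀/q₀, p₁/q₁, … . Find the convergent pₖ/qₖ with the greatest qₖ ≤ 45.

1805/39

√2142 = [46; 3, 1, 1, 4, 1, 1, 3, 92, …] (period length 8).
Convergents:
  p_0/q_0 = 46/1
  p_1/q_1 = 139/3
  p_2/q_2 = 185/4
  p_3/q_3 = 324/7
  p_4/q_4 = 1481/32
  p_5/q_5 = 1805/39
  p_6/q_6 = 3286/71
q_5 = 39 ≤ 45 < 71 = q_6, so the answer is 1805/39.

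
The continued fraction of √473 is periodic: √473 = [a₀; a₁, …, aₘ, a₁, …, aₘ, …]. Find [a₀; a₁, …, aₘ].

a₀ = ⌊√473⌋ = 21.
With m₀=0, d₀=1 and mₖ₊₁ = dₖaₖ − mₖ, dₖ₊₁ = (n − mₖ₊₁²)/dₖ, aₖ₊₁ = ⌊(a₀+mₖ₊₁)/dₖ₊₁⌋:
  k=1: m=21, d=32, a=1
  k=2: m=11, d=11, a=2
  k=3: m=11, d=32, a=1
  k=4: m=21, d=1, a=42
d=1 and a=2a₀=42 at k=4, so the next step gives (m, d) = (21, 32) again — its k=1 value — and the period has length 4.

[21; 1, 2, 1, 42]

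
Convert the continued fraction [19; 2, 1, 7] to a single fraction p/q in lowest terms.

Fold from the inside: start with 7/1.
  1 + 1/7 = 8/7
  2 + 7/8 = 23/8
  19 + 8/23 = 445/23

445/23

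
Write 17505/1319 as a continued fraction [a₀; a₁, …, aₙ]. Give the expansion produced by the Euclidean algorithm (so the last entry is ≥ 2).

[13; 3, 1, 2, 5, 1, 18]

17505 = 13×1319 + 358
1319 = 3×358 + 245
358 = 1×245 + 113
245 = 2×113 + 19
113 = 5×19 + 18
19 = 1×18 + 1
18 = 18×1 + 0  (stop)
So 17505/1319 = [13; 3, 1, 2, 5, 1, 18].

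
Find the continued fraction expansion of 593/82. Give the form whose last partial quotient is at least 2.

[7; 4, 3, 6]

593 = 7·82 + 19
82 = 4·19 + 6
19 = 3·6 + 1
6 = 6·1 + 0  (stop)
So 593/82 = [7; 4, 3, 6].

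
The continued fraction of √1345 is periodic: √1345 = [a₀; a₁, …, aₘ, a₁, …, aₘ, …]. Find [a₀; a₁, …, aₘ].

a₀ = ⌊√1345⌋ = 36.
With m₀=0, d₀=1 and mₖ₊₁ = dₖaₖ − mₖ, dₖ₊₁ = (n − mₖ₊₁²)/dₖ, aₖ₊₁ = ⌊(a₀+mₖ₊₁)/dₖ₊₁⌋:
  k=1: m=36, d=49, a=1
  k=2: m=13, d=24, a=2
  k=3: m=35, d=5, a=14
  k=4: m=35, d=24, a=2
  k=5: m=13, d=49, a=1
  k=6: m=36, d=1, a=72
d=1 and a=2a₀=72 at k=6, so the next step gives (m, d) = (36, 49) again — its k=1 value — and the period has length 6.

[36; 1, 2, 14, 2, 1, 72]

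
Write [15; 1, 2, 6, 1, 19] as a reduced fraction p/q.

6853/437

Fold from the inside: start with 19/1.
  1 + 1/19 = 20/19
  6 + 19/20 = 139/20
  2 + 20/139 = 298/139
  1 + 139/298 = 437/298
  15 + 298/437 = 6853/437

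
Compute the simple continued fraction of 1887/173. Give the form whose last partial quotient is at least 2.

[10; 1, 9, 1, 4, 3]

1887 = 10·173 + 157
173 = 1·157 + 16
157 = 9·16 + 13
16 = 1·13 + 3
13 = 4·3 + 1
3 = 3·1 + 0  (stop)
So 1887/173 = [10; 1, 9, 1, 4, 3].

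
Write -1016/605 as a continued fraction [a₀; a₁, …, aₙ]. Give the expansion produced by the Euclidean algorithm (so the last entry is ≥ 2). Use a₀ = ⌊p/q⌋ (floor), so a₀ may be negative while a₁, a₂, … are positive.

[-2; 3, 8, 2, 3, 3]

-1016 = -2*605 + 194
605 = 3*194 + 23
194 = 8*23 + 10
23 = 2*10 + 3
10 = 3*3 + 1
3 = 3*1 + 0  (stop)
So -1016/605 = [-2; 3, 8, 2, 3, 3].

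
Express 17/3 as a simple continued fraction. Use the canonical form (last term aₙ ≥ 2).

17 = 5·3 + 2
3 = 1·2 + 1
2 = 2·1 + 0  (stop)
So 17/3 = [5; 1, 2].

[5; 1, 2]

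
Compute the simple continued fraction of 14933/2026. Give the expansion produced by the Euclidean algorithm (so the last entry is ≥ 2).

14933 = 7*2026 + 751
2026 = 2*751 + 524
751 = 1*524 + 227
524 = 2*227 + 70
227 = 3*70 + 17
70 = 4*17 + 2
17 = 8*2 + 1
2 = 2*1 + 0  (stop)
So 14933/2026 = [7; 2, 1, 2, 3, 4, 8, 2].

[7; 2, 1, 2, 3, 4, 8, 2]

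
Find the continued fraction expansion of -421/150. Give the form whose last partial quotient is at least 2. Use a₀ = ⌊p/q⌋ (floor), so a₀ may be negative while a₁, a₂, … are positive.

-421 = -3*150 + 29
150 = 5*29 + 5
29 = 5*5 + 4
5 = 1*4 + 1
4 = 4*1 + 0  (stop)
So -421/150 = [-3; 5, 5, 1, 4].

[-3; 5, 5, 1, 4]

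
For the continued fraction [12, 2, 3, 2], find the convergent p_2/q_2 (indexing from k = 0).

87/7

Using pₖ = aₖpₖ₋₁ + pₖ₋₂, qₖ = aₖqₖ₋₁ + qₖ₋₂ (with p₋₁=1, p₋₂=0, q₋₁=0, q₋₂=1):
  k=0: a=12, p=12, q=1
  k=1: a=2, p=25, q=2
  k=2: a=3, p=87, q=7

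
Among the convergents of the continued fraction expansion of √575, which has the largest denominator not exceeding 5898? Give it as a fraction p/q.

55224/2303

√575 = [23; 1, 46, …] (period length 2).
Convergents:
  p_0/q_0 = 23/1
  p_1/q_1 = 24/1
  p_2/q_2 = 1127/47
  p_3/q_3 = 1151/48
  p_4/q_4 = 54073/2255
  p_5/q_5 = 55224/2303
  p_6/q_6 = 2594377/108193
q_5 = 2303 ≤ 5898 < 108193 = q_6, so the answer is 55224/2303.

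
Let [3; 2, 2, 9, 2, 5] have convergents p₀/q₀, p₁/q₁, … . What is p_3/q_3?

Using pₖ = aₖpₖ₋₁ + pₖ₋₂, qₖ = aₖqₖ₋₁ + qₖ₋₂ (with p₋₁=1, p₋₂=0, q₋₁=0, q₋₂=1):
  k=0: a=3, p=3, q=1
  k=1: a=2, p=7, q=2
  k=2: a=2, p=17, q=5
  k=3: a=9, p=160, q=47

160/47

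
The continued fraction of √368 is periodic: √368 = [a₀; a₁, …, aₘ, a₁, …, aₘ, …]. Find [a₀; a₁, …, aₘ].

a₀ = ⌊√368⌋ = 19.
With m₀=0, d₀=1 and mₖ₊₁ = dₖaₖ − mₖ, dₖ₊₁ = (n − mₖ₊₁²)/dₖ, aₖ₊₁ = ⌊(a₀+mₖ₊₁)/dₖ₊₁⌋:
  k=1: m=19, d=7, a=5
  k=2: m=16, d=16, a=2
  k=3: m=16, d=7, a=5
  k=4: m=19, d=1, a=38
d=1 and a=2a₀=38 at k=4, so the next step gives (m, d) = (19, 7) again — its k=1 value — and the period has length 4.

[19; 5, 2, 5, 38]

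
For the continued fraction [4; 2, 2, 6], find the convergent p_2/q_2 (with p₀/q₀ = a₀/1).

Using pₖ = aₖpₖ₋₁ + pₖ₋₂, qₖ = aₖqₖ₋₁ + qₖ₋₂ (with p₋₁=1, p₋₂=0, q₋₁=0, q₋₂=1):
  k=0: a=4, p=4, q=1
  k=1: a=2, p=9, q=2
  k=2: a=2, p=22, q=5

22/5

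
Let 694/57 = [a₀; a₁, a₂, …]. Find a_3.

2

694 = 12·57 + 10   →  a_0 = 12
57 = 5·10 + 7   →  a_1 = 5
10 = 1·7 + 3   →  a_2 = 1
7 = 2·3 + 1   →  a_3 = 2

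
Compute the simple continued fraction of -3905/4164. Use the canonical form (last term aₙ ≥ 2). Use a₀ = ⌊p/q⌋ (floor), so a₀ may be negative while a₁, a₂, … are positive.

[-1; 16, 12, 1, 19]

-3905 = -1·4164 + 259
4164 = 16·259 + 20
259 = 12·20 + 19
20 = 1·19 + 1
19 = 19·1 + 0  (stop)
So -3905/4164 = [-1; 16, 12, 1, 19].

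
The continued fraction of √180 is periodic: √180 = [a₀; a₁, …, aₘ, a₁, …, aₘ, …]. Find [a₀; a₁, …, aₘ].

a₀ = ⌊√180⌋ = 13.
With m₀=0, d₀=1 and mₖ₊₁ = dₖaₖ − mₖ, dₖ₊₁ = (n − mₖ₊₁²)/dₖ, aₖ₊₁ = ⌊(a₀+mₖ₊₁)/dₖ₊₁⌋:
  k=1: m=13, d=11, a=2
  k=2: m=9, d=9, a=2
  k=3: m=9, d=11, a=2
  k=4: m=13, d=1, a=26
d=1 and a=2a₀=26 at k=4, so the next step gives (m, d) = (13, 11) again — its k=1 value — and the period has length 4.

[13; 2, 2, 2, 26]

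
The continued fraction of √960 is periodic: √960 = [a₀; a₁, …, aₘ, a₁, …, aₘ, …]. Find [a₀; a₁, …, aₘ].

[30; 1, 60]

a₀ = ⌊√960⌋ = 30.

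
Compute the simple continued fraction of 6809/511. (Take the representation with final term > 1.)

6809 = 13*511 + 166
511 = 3*166 + 13
166 = 12*13 + 10
13 = 1*10 + 3
10 = 3*3 + 1
3 = 3*1 + 0  (stop)
So 6809/511 = [13; 3, 12, 1, 3, 3].

[13; 3, 12, 1, 3, 3]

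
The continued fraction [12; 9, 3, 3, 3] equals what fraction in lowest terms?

3717/307

Fold from the inside: start with 3/1.
  3 + 1/3 = 10/3
  3 + 3/10 = 33/10
  9 + 10/33 = 307/33
  12 + 33/307 = 3717/307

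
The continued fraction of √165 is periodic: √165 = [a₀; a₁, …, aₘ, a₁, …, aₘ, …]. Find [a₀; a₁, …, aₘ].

[12; 1, 5, 2, 5, 1, 24]

a₀ = ⌊√165⌋ = 12.
With m₀=0, d₀=1 and mₖ₊₁ = dₖaₖ − mₖ, dₖ₊₁ = (n − mₖ₊₁²)/dₖ, aₖ₊₁ = ⌊(a₀+mₖ₊₁)/dₖ₊₁⌋:
  k=1: m=12, d=21, a=1
  k=2: m=9, d=4, a=5
  k=3: m=11, d=11, a=2
  k=4: m=11, d=4, a=5
  k=5: m=9, d=21, a=1
  k=6: m=12, d=1, a=24
d=1 and a=2a₀=24 at k=6, so the next step gives (m, d) = (12, 21) again — its k=1 value — and the period has length 6.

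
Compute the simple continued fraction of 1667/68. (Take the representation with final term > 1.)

[24; 1, 1, 16, 2]

1667 = 24×68 + 35
68 = 1×35 + 33
35 = 1×33 + 2
33 = 16×2 + 1
2 = 2×1 + 0  (stop)
So 1667/68 = [24; 1, 1, 16, 2].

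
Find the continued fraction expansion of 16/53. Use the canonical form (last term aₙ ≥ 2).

16 = 0×53 + 16
53 = 3×16 + 5
16 = 3×5 + 1
5 = 5×1 + 0  (stop)
So 16/53 = [0; 3, 3, 5].

[0; 3, 3, 5]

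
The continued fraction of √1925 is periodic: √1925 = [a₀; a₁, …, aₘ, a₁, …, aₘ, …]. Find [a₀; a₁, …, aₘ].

[43; 1, 6, 1, 86]

a₀ = ⌊√1925⌋ = 43.
With m₀=0, d₀=1 and mₖ₊₁ = dₖaₖ − mₖ, dₖ₊₁ = (n − mₖ₊₁²)/dₖ, aₖ₊₁ = ⌊(a₀+mₖ₊₁)/dₖ₊₁⌋:
  k=1: m=43, d=76, a=1
  k=2: m=33, d=11, a=6
  k=3: m=33, d=76, a=1
  k=4: m=43, d=1, a=86
d=1 and a=2a₀=86 at k=4, so the next step gives (m, d) = (43, 76) again — its k=1 value — and the period has length 4.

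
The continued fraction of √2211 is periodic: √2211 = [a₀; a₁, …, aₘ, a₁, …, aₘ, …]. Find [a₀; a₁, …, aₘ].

[47; 47, 94]

a₀ = ⌊√2211⌋ = 47.
With m₀=0, d₀=1 and mₖ₊₁ = dₖaₖ − mₖ, dₖ₊₁ = (n − mₖ₊₁²)/dₖ, aₖ₊₁ = ⌊(a₀+mₖ₊₁)/dₖ₊₁⌋:
  k=1: m=47, d=2, a=47
  k=2: m=47, d=1, a=94
d=1 and a=2a₀=94 at k=2, so the next step gives (m, d) = (47, 2) again — its k=1 value — and the period has length 2.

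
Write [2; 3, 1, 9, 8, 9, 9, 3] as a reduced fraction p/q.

184279/81672

Using pₖ = aₖpₖ₋₁ + pₖ₋₂ and qₖ = aₖqₖ₋₁ + qₖ₋₂:
  k=0: a=2, p=2, q=1
  k=1: a=3, p=7, q=3
  k=2: a=1, p=9, q=4
  k=3: a=9, p=88, q=39
  k=4: a=8, p=713, q=316
  k=5: a=9, p=6505, q=2883
  k=6: a=9, p=59258, q=26263
  k=7: a=3, p=184279, q=81672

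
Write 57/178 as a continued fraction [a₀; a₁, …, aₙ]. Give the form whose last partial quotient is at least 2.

57 = 0·178 + 57
178 = 3·57 + 7
57 = 8·7 + 1
7 = 7·1 + 0  (stop)
So 57/178 = [0; 3, 8, 7].

[0; 3, 8, 7]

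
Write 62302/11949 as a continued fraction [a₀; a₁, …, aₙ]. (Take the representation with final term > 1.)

62302 = 5*11949 + 2557
11949 = 4*2557 + 1721
2557 = 1*1721 + 836
1721 = 2*836 + 49
836 = 17*49 + 3
49 = 16*3 + 1
3 = 3*1 + 0  (stop)
So 62302/11949 = [5; 4, 1, 2, 17, 16, 3].

[5; 4, 1, 2, 17, 16, 3]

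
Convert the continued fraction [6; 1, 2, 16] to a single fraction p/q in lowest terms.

Fold from the inside: start with 16/1.
  2 + 1/16 = 33/16
  1 + 16/33 = 49/33
  6 + 33/49 = 327/49

327/49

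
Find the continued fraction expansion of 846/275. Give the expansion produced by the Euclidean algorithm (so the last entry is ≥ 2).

846 = 3*275 + 21
275 = 13*21 + 2
21 = 10*2 + 1
2 = 2*1 + 0  (stop)
So 846/275 = [3; 13, 10, 2].

[3; 13, 10, 2]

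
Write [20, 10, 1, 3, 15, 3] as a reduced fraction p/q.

40407/2011

Fold from the inside: start with 3/1.
  15 + 1/3 = 46/3
  3 + 3/46 = 141/46
  1 + 46/141 = 187/141
  10 + 141/187 = 2011/187
  20 + 187/2011 = 40407/2011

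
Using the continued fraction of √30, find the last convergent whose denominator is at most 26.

115/21

√30 = [5; 2, 10, …] (period length 2).
Convergents:
  p_0/q_0 = 5/1
  p_1/q_1 = 11/2
  p_2/q_2 = 115/21
  p_3/q_3 = 241/44
q_2 = 21 ≤ 26 < 44 = q_3, so the answer is 115/21.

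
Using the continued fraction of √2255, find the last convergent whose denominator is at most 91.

√2255 = [47; 2, 18, 2, 94, …] (period length 4).
Convergents:
  p_0/q_0 = 47/1
  p_1/q_1 = 95/2
  p_2/q_2 = 1757/37
  p_3/q_3 = 3609/76
  p_4/q_4 = 341003/7181
q_3 = 76 ≤ 91 < 7181 = q_4, so the answer is 3609/76.

3609/76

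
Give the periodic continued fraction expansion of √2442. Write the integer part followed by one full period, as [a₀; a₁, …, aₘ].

[49; 2, 2, 2, 98]

a₀ = ⌊√2442⌋ = 49.
With m₀=0, d₀=1 and mₖ₊₁ = dₖaₖ − mₖ, dₖ₊₁ = (n − mₖ₊₁²)/dₖ, aₖ₊₁ = ⌊(a₀+mₖ₊₁)/dₖ₊₁⌋:
  k=1: m=49, d=41, a=2
  k=2: m=33, d=33, a=2
  k=3: m=33, d=41, a=2
  k=4: m=49, d=1, a=98
d=1 and a=2a₀=98 at k=4, so the next step gives (m, d) = (49, 41) again — its k=1 value — and the period has length 4.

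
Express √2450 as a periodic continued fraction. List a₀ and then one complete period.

a₀ = ⌊√2450⌋ = 49.
With m₀=0, d₀=1 and mₖ₊₁ = dₖaₖ − mₖ, dₖ₊₁ = (n − mₖ₊₁²)/dₖ, aₖ₊₁ = ⌊(a₀+mₖ₊₁)/dₖ₊₁⌋:
  k=1: m=49, d=49, a=2
  k=2: m=49, d=1, a=98
d=1 and a=2a₀=98 at k=2, so the next step gives (m, d) = (49, 49) again — its k=1 value — and the period has length 2.

[49; 2, 98]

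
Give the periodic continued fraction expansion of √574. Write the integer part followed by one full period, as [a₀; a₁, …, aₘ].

a₀ = ⌊√574⌋ = 23.
With m₀=0, d₀=1 and mₖ₊₁ = dₖaₖ − mₖ, dₖ₊₁ = (n − mₖ₊₁²)/dₖ, aₖ₊₁ = ⌊(a₀+mₖ₊₁)/dₖ₊₁⌋:
  k=1: m=23, d=45, a=1
  k=2: m=22, d=2, a=22
  k=3: m=22, d=45, a=1
  k=4: m=23, d=1, a=46
d=1 and a=2a₀=46 at k=4, so the next step gives (m, d) = (23, 45) again — its k=1 value — and the period has length 4.

[23; 1, 22, 1, 46]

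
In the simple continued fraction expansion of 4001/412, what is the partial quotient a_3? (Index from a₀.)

4001 = 9·412 + 293   →  a_0 = 9
412 = 1·293 + 119   →  a_1 = 1
293 = 2·119 + 55   →  a_2 = 2
119 = 2·55 + 9   →  a_3 = 2

2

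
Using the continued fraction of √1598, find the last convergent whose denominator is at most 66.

√1598 = [39; 1, 38, 1, 78, …] (period length 4).
Convergents:
  p_0/q_0 = 39/1
  p_1/q_1 = 40/1
  p_2/q_2 = 1559/39
  p_3/q_3 = 1599/40
  p_4/q_4 = 126281/3159
q_3 = 40 ≤ 66 < 3159 = q_4, so the answer is 1599/40.

1599/40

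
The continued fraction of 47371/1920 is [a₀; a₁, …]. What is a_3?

19

47371 = 24·1920 + 1291   →  a_0 = 24
1920 = 1·1291 + 629   →  a_1 = 1
1291 = 2·629 + 33   →  a_2 = 2
629 = 19·33 + 2   →  a_3 = 19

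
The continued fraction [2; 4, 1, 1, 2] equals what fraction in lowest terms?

Fold from the inside: start with 2/1.
  1 + 1/2 = 3/2
  1 + 2/3 = 5/3
  4 + 3/5 = 23/5
  2 + 5/23 = 51/23

51/23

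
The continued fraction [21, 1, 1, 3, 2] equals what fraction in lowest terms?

Using pₖ = aₖpₖ₋₁ + pₖ₋₂ and qₖ = aₖqₖ₋₁ + qₖ₋₂:
  k=0: a=21, p=21, q=1
  k=1: a=1, p=22, q=1
  k=2: a=1, p=43, q=2
  k=3: a=3, p=151, q=7
  k=4: a=2, p=345, q=16

345/16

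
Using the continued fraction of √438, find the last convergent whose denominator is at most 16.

√438 = [20; 1, 12, 1, 40, …] (period length 4).
Convergents:
  p_0/q_0 = 20/1
  p_1/q_1 = 21/1
  p_2/q_2 = 272/13
  p_3/q_3 = 293/14
  p_4/q_4 = 11992/573
q_3 = 14 ≤ 16 < 573 = q_4, so the answer is 293/14.

293/14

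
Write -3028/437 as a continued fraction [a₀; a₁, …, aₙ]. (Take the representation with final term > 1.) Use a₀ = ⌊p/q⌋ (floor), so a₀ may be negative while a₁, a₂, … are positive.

-3028 = -7·437 + 31
437 = 14·31 + 3
31 = 10·3 + 1
3 = 3·1 + 0  (stop)
So -3028/437 = [-7; 14, 10, 3].

[-7; 14, 10, 3]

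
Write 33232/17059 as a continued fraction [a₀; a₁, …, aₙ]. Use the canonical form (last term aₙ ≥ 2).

[1; 1, 18, 3, 1, 15, 14]

33232 = 1×17059 + 16173
17059 = 1×16173 + 886
16173 = 18×886 + 225
886 = 3×225 + 211
225 = 1×211 + 14
211 = 15×14 + 1
14 = 14×1 + 0  (stop)
So 33232/17059 = [1; 1, 18, 3, 1, 15, 14].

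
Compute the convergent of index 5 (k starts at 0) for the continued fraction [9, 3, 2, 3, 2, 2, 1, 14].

1245/134

Using pₖ = aₖpₖ₋₁ + pₖ₋₂, qₖ = aₖqₖ₋₁ + qₖ₋₂ (with p₋₁=1, p₋₂=0, q₋₁=0, q₋₂=1):
  k=0: a=9, p=9, q=1
  k=1: a=3, p=28, q=3
  k=2: a=2, p=65, q=7
  k=3: a=3, p=223, q=24
  k=4: a=2, p=511, q=55
  k=5: a=2, p=1245, q=134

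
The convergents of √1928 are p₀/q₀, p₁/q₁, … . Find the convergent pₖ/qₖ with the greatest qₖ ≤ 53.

483/11

√1928 = [43; 1, 9, 1, 86, …] (period length 4).
Convergents:
  p_0/q_0 = 43/1
  p_1/q_1 = 44/1
  p_2/q_2 = 439/10
  p_3/q_3 = 483/11
  p_4/q_4 = 41977/956
q_3 = 11 ≤ 53 < 956 = q_4, so the answer is 483/11.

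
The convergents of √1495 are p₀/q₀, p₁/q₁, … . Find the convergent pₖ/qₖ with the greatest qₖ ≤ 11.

√1495 = [38; 1, 1, 1, 76, …] (period length 4).
Convergents:
  p_0/q_0 = 38/1
  p_1/q_1 = 39/1
  p_2/q_2 = 77/2
  p_3/q_3 = 116/3
  p_4/q_4 = 8893/230
q_3 = 3 ≤ 11 < 230 = q_4, so the answer is 116/3.

116/3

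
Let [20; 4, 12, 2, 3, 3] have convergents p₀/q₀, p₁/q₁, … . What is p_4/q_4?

Using pₖ = aₖpₖ₋₁ + pₖ₋₂, qₖ = aₖqₖ₋₁ + qₖ₋₂ (with p₋₁=1, p₋₂=0, q₋₁=0, q₋₂=1):
  k=0: a=20, p=20, q=1
  k=1: a=4, p=81, q=4
  k=2: a=12, p=992, q=49
  k=3: a=2, p=2065, q=102
  k=4: a=3, p=7187, q=355

7187/355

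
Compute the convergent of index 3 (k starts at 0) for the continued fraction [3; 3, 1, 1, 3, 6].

23/7

Using pₖ = aₖpₖ₋₁ + pₖ₋₂, qₖ = aₖqₖ₋₁ + qₖ₋₂ (with p₋₁=1, p₋₂=0, q₋₁=0, q₋₂=1):
  k=0: a=3, p=3, q=1
  k=1: a=3, p=10, q=3
  k=2: a=1, p=13, q=4
  k=3: a=1, p=23, q=7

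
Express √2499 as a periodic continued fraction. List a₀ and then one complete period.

[49; 1, 98]

a₀ = ⌊√2499⌋ = 49.
With m₀=0, d₀=1 and mₖ₊₁ = dₖaₖ − mₖ, dₖ₊₁ = (n − mₖ₊₁²)/dₖ, aₖ₊₁ = ⌊(a₀+mₖ₊₁)/dₖ₊₁⌋:
  k=1: m=49, d=98, a=1
  k=2: m=49, d=1, a=98
d=1 and a=2a₀=98 at k=2, so the next step gives (m, d) = (49, 98) again — its k=1 value — and the period has length 2.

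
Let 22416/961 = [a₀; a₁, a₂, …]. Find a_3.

22416 = 23·961 + 313   →  a_0 = 23
961 = 3·313 + 22   →  a_1 = 3
313 = 14·22 + 5   →  a_2 = 14
22 = 4·5 + 2   →  a_3 = 4

4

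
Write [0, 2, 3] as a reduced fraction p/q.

Fold from the inside: start with 3/1.
  2 + 1/3 = 7/3
  0 + 3/7 = 3/7

3/7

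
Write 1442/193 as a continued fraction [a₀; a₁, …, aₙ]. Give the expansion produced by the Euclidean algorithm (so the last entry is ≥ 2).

1442 = 7·193 + 91
193 = 2·91 + 11
91 = 8·11 + 3
11 = 3·3 + 2
3 = 1·2 + 1
2 = 2·1 + 0  (stop)
So 1442/193 = [7; 2, 8, 3, 1, 2].

[7; 2, 8, 3, 1, 2]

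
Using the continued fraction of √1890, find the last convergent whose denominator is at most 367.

√1890 = [43; 2, 9, 6, 9, 2, 86, …] (period length 6).
Convergents:
  p_0/q_0 = 43/1
  p_1/q_1 = 87/2
  p_2/q_2 = 826/19
  p_3/q_3 = 5043/116
  p_4/q_4 = 46213/1063
q_3 = 116 ≤ 367 < 1063 = q_4, so the answer is 5043/116.

5043/116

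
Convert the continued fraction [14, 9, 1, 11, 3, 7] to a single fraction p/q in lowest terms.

37903/2688

Fold from the inside: start with 7/1.
  3 + 1/7 = 22/7
  11 + 7/22 = 249/22
  1 + 22/249 = 271/249
  9 + 249/271 = 2688/271
  14 + 271/2688 = 37903/2688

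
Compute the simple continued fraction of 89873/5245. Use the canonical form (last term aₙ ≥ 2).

[17; 7, 2, 2, 4, 2, 14]

89873 = 17*5245 + 708
5245 = 7*708 + 289
708 = 2*289 + 130
289 = 2*130 + 29
130 = 4*29 + 14
29 = 2*14 + 1
14 = 14*1 + 0  (stop)
So 89873/5245 = [17; 7, 2, 2, 4, 2, 14].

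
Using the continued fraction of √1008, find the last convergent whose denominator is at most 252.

√1008 = [31; 1, 2, 1, 62, …] (period length 4).
Convergents:
  p_0/q_0 = 31/1
  p_1/q_1 = 32/1
  p_2/q_2 = 95/3
  p_3/q_3 = 127/4
  p_4/q_4 = 7969/251
  p_5/q_5 = 8096/255
q_4 = 251 ≤ 252 < 255 = q_5, so the answer is 7969/251.

7969/251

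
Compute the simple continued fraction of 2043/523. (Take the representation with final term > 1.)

[3; 1, 9, 1, 2, 16]

2043 = 3*523 + 474
523 = 1*474 + 49
474 = 9*49 + 33
49 = 1*33 + 16
33 = 2*16 + 1
16 = 16*1 + 0  (stop)
So 2043/523 = [3; 1, 9, 1, 2, 16].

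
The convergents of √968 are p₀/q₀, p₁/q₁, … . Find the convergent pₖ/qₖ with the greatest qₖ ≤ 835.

19601/630

√968 = [31; 8, 1, 6, 1, 8, 62, …] (period length 6).
Convergents:
  p_0/q_0 = 31/1
  p_1/q_1 = 249/8
  p_2/q_2 = 280/9
  p_3/q_3 = 1929/62
  p_4/q_4 = 2209/71
  p_5/q_5 = 19601/630
  p_6/q_6 = 1217471/39131
q_5 = 630 ≤ 835 < 39131 = q_6, so the answer is 19601/630.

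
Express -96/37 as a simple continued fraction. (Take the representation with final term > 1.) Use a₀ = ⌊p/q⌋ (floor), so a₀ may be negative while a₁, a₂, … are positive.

[-3; 2, 2, 7]

-96 = -3×37 + 15
37 = 2×15 + 7
15 = 2×7 + 1
7 = 7×1 + 0  (stop)
So -96/37 = [-3; 2, 2, 7].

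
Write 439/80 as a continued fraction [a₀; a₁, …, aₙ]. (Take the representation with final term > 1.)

439 = 5×80 + 39
80 = 2×39 + 2
39 = 19×2 + 1
2 = 2×1 + 0  (stop)
So 439/80 = [5; 2, 19, 2].

[5; 2, 19, 2]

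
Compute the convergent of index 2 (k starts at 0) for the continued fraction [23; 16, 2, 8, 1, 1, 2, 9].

761/33

Using pₖ = aₖpₖ₋₁ + pₖ₋₂, qₖ = aₖqₖ₋₁ + qₖ₋₂ (with p₋₁=1, p₋₂=0, q₋₁=0, q₋₂=1):
  k=0: a=23, p=23, q=1
  k=1: a=16, p=369, q=16
  k=2: a=2, p=761, q=33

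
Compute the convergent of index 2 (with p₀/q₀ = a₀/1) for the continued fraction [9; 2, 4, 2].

Using pₖ = aₖpₖ₋₁ + pₖ₋₂, qₖ = aₖqₖ₋₁ + qₖ₋₂ (with p₋₁=1, p₋₂=0, q₋₁=0, q₋₂=1):
  k=0: a=9, p=9, q=1
  k=1: a=2, p=19, q=2
  k=2: a=4, p=85, q=9

85/9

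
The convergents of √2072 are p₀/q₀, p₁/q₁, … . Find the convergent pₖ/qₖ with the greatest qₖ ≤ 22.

√2072 = [45; 1, 1, 12, 1, 1, 90, …] (period length 6).
Convergents:
  p_0/q_0 = 45/1
  p_1/q_1 = 46/1
  p_2/q_2 = 91/2
  p_3/q_3 = 1138/25
q_2 = 2 ≤ 22 < 25 = q_3, so the answer is 91/2.

91/2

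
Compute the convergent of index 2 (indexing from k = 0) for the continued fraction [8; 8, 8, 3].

528/65

Using pₖ = aₖpₖ₋₁ + pₖ₋₂, qₖ = aₖqₖ₋₁ + qₖ₋₂ (with p₋₁=1, p₋₂=0, q₋₁=0, q₋₂=1):
  k=0: a=8, p=8, q=1
  k=1: a=8, p=65, q=8
  k=2: a=8, p=528, q=65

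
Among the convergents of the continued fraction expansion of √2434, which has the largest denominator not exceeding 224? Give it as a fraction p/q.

√2434 = [49; 2, 1, 48, 1, 2, 98, …] (period length 6).
Convergents:
  p_0/q_0 = 49/1
  p_1/q_1 = 99/2
  p_2/q_2 = 148/3
  p_3/q_3 = 7203/146
  p_4/q_4 = 7351/149
  p_5/q_5 = 21905/444
q_4 = 149 ≤ 224 < 444 = q_5, so the answer is 7351/149.

7351/149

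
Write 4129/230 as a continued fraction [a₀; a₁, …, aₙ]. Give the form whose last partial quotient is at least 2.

4129 = 17*230 + 219
230 = 1*219 + 11
219 = 19*11 + 10
11 = 1*10 + 1
10 = 10*1 + 0  (stop)
So 4129/230 = [17; 1, 19, 1, 10].

[17; 1, 19, 1, 10]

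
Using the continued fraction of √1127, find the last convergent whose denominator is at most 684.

7822/233

√1127 = [33; 1, 1, 3, 33, 3, 1, 1, 66, …] (period length 8).
Convergents:
  p_0/q_0 = 33/1
  p_1/q_1 = 34/1
  p_2/q_2 = 67/2
  p_3/q_3 = 235/7
  p_4/q_4 = 7822/233
  p_5/q_5 = 23701/706
q_4 = 233 ≤ 684 < 706 = q_5, so the answer is 7822/233.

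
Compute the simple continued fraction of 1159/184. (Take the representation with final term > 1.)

[6; 3, 2, 1, 8, 2]

1159 = 6·184 + 55
184 = 3·55 + 19
55 = 2·19 + 17
19 = 1·17 + 2
17 = 8·2 + 1
2 = 2·1 + 0  (stop)
So 1159/184 = [6; 3, 2, 1, 8, 2].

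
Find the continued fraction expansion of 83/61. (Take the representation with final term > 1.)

[1; 2, 1, 3, 2, 2]

83 = 1·61 + 22
61 = 2·22 + 17
22 = 1·17 + 5
17 = 3·5 + 2
5 = 2·2 + 1
2 = 2·1 + 0  (stop)
So 83/61 = [1; 2, 1, 3, 2, 2].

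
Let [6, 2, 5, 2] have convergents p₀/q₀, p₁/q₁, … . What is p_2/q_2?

Using pₖ = aₖpₖ₋₁ + pₖ₋₂, qₖ = aₖqₖ₋₁ + qₖ₋₂ (with p₋₁=1, p₋₂=0, q₋₁=0, q₋₂=1):
  k=0: a=6, p=6, q=1
  k=1: a=2, p=13, q=2
  k=2: a=5, p=71, q=11

71/11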